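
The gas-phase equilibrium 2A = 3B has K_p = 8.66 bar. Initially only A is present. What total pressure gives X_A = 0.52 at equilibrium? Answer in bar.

Take 1 mol A as basis and let X be its fractional conversion, so ξ = 0.5X.
Species balance: n_A = 1 − X; n_B = 1.5X.
Summing: n_T = 1 + 0.5X.
K_p = p_B^3 / (p_A^2) with p_i = (n_i/n_T)·P.
At X = 0.52: the mole-fraction product g(X) = Π y_i^ν_i = 1.635. Since K_p = g(X)·P^{1}, P = (K_p/g)^(1/1) = (8.66/1.635)^(1/1) = 5.3 bar.

P = 5.3 bar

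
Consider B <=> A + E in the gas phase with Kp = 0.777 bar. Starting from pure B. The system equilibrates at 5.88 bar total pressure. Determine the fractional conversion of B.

Basis: 1 mol B initially; let X = conversion of B. Extent ξ = X.
At extent ξ: n_B = 1 − X; n_A = X; n_E = X.
Total moles n_T = 1 + X.
Mole fractions y_i = n_i/n_T; Kp = p_A p_E / (p_B) with p_i = y_i·P.
This yields a degree-2 equation in X; solving on (0,1), X = 0.342.

X = 0.342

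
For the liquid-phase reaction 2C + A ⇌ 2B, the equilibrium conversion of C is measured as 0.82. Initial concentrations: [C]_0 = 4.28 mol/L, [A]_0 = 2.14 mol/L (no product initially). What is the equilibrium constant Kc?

Let X = conversion of C.
Concentrations: [C] = 4.28 − 4.28X; [A] = 2.14 − 2.14X; [B] = 4.28X.
At X = 0.82: [C] = 0.77, [A] = 0.385, [B] = 3.51.
Kc = [B]^2 / ([C]^2 [A]) = 53.9 L/mol.

Kc = 53.9 L/mol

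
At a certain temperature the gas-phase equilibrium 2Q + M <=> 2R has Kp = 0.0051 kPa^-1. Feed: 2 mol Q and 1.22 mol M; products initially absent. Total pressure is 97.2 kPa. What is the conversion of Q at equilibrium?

X = 0.284

Let X = conversion of Q (basis 2 mol Q); extent of reaction ξ = X.
At extent ξ: n_Q = 2 − 2X; n_M = 1.22 − X; n_R = 2X.
Summing: n_T = 3.22 − X.
With p_i = (n_i/n_T)P, Kp = p_R^2 / (p_Q^2 p_M).
Setting this equal to 0.0051 kPa^-1 and taking the physical root (0 < X < 1) gives X = 0.284.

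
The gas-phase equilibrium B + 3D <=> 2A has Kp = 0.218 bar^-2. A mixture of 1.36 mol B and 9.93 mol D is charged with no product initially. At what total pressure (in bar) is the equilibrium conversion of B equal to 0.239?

P = 0.543 bar

Take 1.36 mol B as basis and let X be its fractional conversion, so ξ = 1.36X.
Species balance: n_B = 1.36 − 1.36X; n_D = 9.93 − 4.08X; n_A = 2.72X.
Total moles n_T = 11.3 − 2.72X.
Kp = p_A^2 / (p_B p_D^3) with p_i = (n_i/n_T)·P.
At X = 0.239: the mole-fraction product g(X) = Π y_i^ν_i = 0.06437. Since Kp = g(X)·P^{-2}, P = (g/Kp)^(1/2) = (0.06437/0.218)^(1/2) = 0.543 bar.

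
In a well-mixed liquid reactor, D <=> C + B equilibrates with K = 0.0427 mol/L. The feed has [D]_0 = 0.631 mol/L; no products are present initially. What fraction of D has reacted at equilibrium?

Let X = conversion of D; extent ξ = 0.631·X mol/L.
Concentrations: [D] = 0.631 − 0.631X; [C] = 0.631X; [B] = 0.631X.
K = [C] [B] / ([D]).
Equating to 0.0427 mol/L: the physical root is X = 0.228.

X = 0.228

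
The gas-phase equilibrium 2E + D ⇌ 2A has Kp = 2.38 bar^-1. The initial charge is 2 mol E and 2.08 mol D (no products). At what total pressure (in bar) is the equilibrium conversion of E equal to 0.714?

P = 6.45 bar

Take 2 mol E as basis and let X be its fractional conversion, so ξ = X.
Moles: n_E = 2 − 2X; n_D = 2.08 − X; n_A = 2X.
Total moles n_T = 4.08 − X.
Kp = p_A^2 / (p_E^2 p_D) with p_i = (n_i/n_T)·P.
At X = 0.714: the mole-fraction product g(X) = Π y_i^ν_i = 15.36. Since Kp = g(X)·P^{-1}, P = (g/Kp)^(1/1) = (15.36/2.38)^(1/1) = 6.45 bar.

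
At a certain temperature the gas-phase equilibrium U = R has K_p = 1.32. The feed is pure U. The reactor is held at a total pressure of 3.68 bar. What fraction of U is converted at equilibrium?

Take 1 mol U as basis and let X be its fractional conversion, so ξ = X.
Species balance: n_U = 1 − X; n_R = X.
Since Δν = 0, n_T = 1 throughout.
Mole fractions y_i = n_i/n_T; K_p = p_R / (p_U) with p_i = y_i·P.
This yields a degree-1 equation in X; solving on (0,1), X = 0.569.

X = 0.569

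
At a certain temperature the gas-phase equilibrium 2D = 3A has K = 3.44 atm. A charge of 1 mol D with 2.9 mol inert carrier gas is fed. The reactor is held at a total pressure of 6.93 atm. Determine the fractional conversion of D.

X = 0.520

Basis: 1 mol D initially; let X = conversion of D. Extent ξ = 0.5X.
Moles: n_D = 1 − X; n_A = 1.5X; n_I = 2.9 (inert).
n_T = Σnᵢ = 3.9 + 0.5X.
With p_i = (n_i/n_T)P, K = p_A^3 / (p_D^2).
This yields a degree-3 equation in X; solving on (0,1), X = 0.520.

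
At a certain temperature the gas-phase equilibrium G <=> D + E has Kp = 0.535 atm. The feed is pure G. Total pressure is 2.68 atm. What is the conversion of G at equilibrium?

X = 0.408

Let X = conversion of G (basis 1 mol G); extent of reaction ξ = X.
Species balance: n_G = 1 − X; n_D = X; n_E = X.
n_T = Σnᵢ = 1 + X.
With p_i = (n_i/n_T)P, Kp = p_D p_E / (p_G).
Equating to 0.535 atm and solving on 0 < X < 1: X = 0.408.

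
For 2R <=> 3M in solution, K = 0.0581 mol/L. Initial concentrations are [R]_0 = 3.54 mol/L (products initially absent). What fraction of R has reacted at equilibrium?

Let X = conversion of R; extent ξ = 3.54X/2 mol/L.
Concentrations: [R] = 3.54 − 3.54X; [M] = 5.31X.
K = [M]^3 / ([R]^2).
Solving K = 0.0581 for X ∈ (0,1): X = 0.152.

X = 0.152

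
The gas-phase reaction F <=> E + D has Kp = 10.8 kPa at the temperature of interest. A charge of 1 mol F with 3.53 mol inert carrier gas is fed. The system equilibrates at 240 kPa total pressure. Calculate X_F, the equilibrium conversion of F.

Take 1 mol F as basis and let X be its fractional conversion, so ξ = X.
At extent ξ: n_F = 1 − X; n_E = X; n_D = X; n_I = 3.53 (inert).
Total moles n_T = 4.53 + X.
Mole fractions y_i = n_i/n_T; Kp = p_E p_D / (p_F) with p_i = y_i·P.
Substituting and setting equal to 10.8 kPa gives a polynomial in X; the root in (0,1) is X = 0.372.

X = 0.372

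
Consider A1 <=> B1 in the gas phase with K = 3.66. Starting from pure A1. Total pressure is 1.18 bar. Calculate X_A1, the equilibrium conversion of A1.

Let X = conversion of A1 (basis 1 mol A1); extent of reaction ξ = X.
At extent ξ: n_A1 = 1 − X; n_B1 = X.
n_T stays at 1 (no change in mole number).
y_i = n_i/n_T, p_i = y_i·P. K = p_B1 / (p_A1).
Setting this equal to 3.66 and taking the physical root (0 < X < 1) gives X = 0.785.

X = 0.785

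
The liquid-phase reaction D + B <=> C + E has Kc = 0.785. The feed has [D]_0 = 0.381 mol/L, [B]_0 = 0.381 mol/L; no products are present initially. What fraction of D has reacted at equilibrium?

X = 0.470

Let X = conversion of D; extent ξ = 0.381·X mol/L.
Concentrations: [D] = 0.381 − 0.381X; [B] = 0.381 − 0.381X; [C] = 0.381X; [E] = 0.381X.
Kc = [C] [E] / ([D] [B]).
Solving Kc = 0.785 for X ∈ (0,1): X = 0.470.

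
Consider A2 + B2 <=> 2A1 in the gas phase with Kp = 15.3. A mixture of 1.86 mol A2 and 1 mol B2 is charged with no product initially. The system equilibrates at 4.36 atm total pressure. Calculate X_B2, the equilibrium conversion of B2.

X = 0.827

Basis: 1 mol B2 initially; let X = conversion of B2. Extent ξ = X.
Mole table: n_A2 = 1.86 − X; n_B2 = 1 − X; n_A1 = 2X.
Total moles n_T = 2.86 (Δν = 0, constant).
Mole fractions y_i = n_i/n_T; Kp = p_A1^2 / (p_A2 p_B2) with p_i = y_i·P.
Setting this equal to 15.3 and taking the physical root (0 < X < 1) gives X = 0.827.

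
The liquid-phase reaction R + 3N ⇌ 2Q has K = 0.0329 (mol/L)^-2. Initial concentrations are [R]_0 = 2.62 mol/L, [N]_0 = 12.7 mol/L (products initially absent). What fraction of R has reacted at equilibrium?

Let X = conversion of R; extent ξ = 2.62·X mol/L.
Concentrations: [R] = 2.62 − 2.62X; [N] = 12.7 − 7.86X; [Q] = 5.24X.
K = [Q]^2 / ([R] [N]^3).
This equals 0.0329 at X = 0.664 (the root in 0 < X < 1).

X = 0.664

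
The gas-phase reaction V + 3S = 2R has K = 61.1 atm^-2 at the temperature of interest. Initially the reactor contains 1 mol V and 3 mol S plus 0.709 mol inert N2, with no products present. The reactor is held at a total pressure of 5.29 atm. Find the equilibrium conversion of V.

Let X = conversion of V (basis 1 mol V); extent of reaction ξ = X.
Moles: n_V = 1 − X; n_S = 3 − 3X; n_R = 2X; n_I = 0.709 (inert).
n_T = Σnᵢ = 4.71 − 2X.
Mole fractions y_i = n_i/n_T; K = p_R^2 / (p_V p_S^3) with p_i = y_i·P.
Equating to 61.1 atm^-2 and solving on 0 < X < 1: X = 0.846.

X = 0.846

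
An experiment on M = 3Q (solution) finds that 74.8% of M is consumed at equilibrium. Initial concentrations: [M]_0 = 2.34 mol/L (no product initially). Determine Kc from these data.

Let X = conversion of M.
Concentrations: [M] = 2.34 − 2.34X; [Q] = 7.02X.
At X = 0.748: [M] = 0.59, [Q] = 5.25.
Kc = [Q]^3 / ([M]) = 246 (mol/L)^2.

Kc = 246 (mol/L)^2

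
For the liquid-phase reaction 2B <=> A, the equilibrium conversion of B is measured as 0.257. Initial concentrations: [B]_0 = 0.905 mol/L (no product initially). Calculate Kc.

Let X = conversion of B.
Concentrations: [B] = 0.905 − 0.905X; [A] = 0.453X.
At X = 0.257: [B] = 0.672, [A] = 0.116.
Kc = [A] / ([B]^2) = 0.257 L/mol.

Kc = 0.257 L/mol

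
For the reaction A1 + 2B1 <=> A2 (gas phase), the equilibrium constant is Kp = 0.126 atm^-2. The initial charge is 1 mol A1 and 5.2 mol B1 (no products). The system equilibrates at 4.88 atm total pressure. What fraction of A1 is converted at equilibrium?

Let X = conversion of A1 (basis 1 mol A1); extent of reaction ξ = X.
Mole table: n_A1 = 1 − X; n_B1 = 5.2 − 2X; n_A2 = X.
n_T = Σnᵢ = 6.2 − 2X.
With p_i = (n_i/n_T)P, Kp = p_A2 / (p_A1 p_B1^2).
Setting this equal to 0.126 atm^-2 and taking the physical root (0 < X < 1) gives X = 0.655.

X = 0.655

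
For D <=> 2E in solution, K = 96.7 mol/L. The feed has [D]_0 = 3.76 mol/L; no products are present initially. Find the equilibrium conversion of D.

Let X = conversion of D; extent ξ = 3.76·X mol/L.
Concentrations: [D] = 3.76 − 3.76X; [E] = 7.52X.
K = [E]^2 / ([D]).
Solving K = 96.7 for X ∈ (0,1): X = 0.880.

X = 0.880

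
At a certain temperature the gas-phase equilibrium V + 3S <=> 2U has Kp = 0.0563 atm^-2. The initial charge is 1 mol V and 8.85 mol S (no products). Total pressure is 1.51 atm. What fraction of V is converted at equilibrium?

X = 0.346

Take 1 mol V as basis and let X be its fractional conversion, so ξ = X.
Mole table: n_V = 1 − X; n_S = 8.85 − 3X; n_U = 2X.
n_T = Σnᵢ = 9.85 − 2X.
With p_i = (n_i/n_T)P, Kp = p_U^2 / (p_V p_S^3).
This yields a degree-4 equation in X; solving on (0,1), X = 0.346.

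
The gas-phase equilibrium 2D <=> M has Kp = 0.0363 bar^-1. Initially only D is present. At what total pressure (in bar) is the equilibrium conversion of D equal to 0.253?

Take 1 mol D as basis and let X be its fractional conversion, so ξ = 0.5X.
Moles: n_D = 1 − X; n_M = 0.5X.
Summing: n_T = 1 − 0.5X.
Kp = p_M / (p_D^2) with p_i = (n_i/n_T)·P.
At X = 0.253: the mole-fraction product g(X) = Π y_i^ν_i = 0.198. Since Kp = g(X)·P^{-1}, P = (g/Kp)^(1/1) = (0.198/0.0363)^(1/1) = 5.46 bar.

P = 5.46 bar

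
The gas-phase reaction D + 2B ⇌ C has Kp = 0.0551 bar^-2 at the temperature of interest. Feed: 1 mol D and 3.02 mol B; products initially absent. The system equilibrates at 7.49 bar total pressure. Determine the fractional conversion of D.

X = 0.569

Basis: 1 mol D initially; let X = conversion of D. Extent ξ = X.
Mole table: n_D = 1 − X; n_B = 3.02 − 2X; n_C = X.
Summing: n_T = 4.02 − 2X.
Mole fractions y_i = n_i/n_T; Kp = p_C / (p_D p_B^2) with p_i = y_i·P.
This yields a degree-3 equation in X; solving on (0,1), X = 0.569.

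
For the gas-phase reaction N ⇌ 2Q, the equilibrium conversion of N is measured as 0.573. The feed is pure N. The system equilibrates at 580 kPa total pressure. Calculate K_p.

K_p = 1.13e+03 kPa

Let X = conversion of N (basis 1 mol N); extent of reaction ξ = X.
At extent ξ: n_N = 1 − X; n_Q = 2X.
n_T = Σnᵢ = 1 + X.
At X = 0.573: n_N = 0.427, n_Q = 1.15, n_T = 1.57.
p_i = (n_i/n_T)·P. K_p = p_Q^2 / (p_N) = 1.13e+03 kPa.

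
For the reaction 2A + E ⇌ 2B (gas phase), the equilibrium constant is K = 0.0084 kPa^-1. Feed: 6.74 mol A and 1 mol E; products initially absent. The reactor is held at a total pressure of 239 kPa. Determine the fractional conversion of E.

Let X = conversion of E (basis 1 mol E); extent of reaction ξ = X.
At extent ξ: n_A = 6.74 − 2X; n_E = 1 − X; n_B = 2X.
Summing: n_T = 7.74 − X.
y_i = n_i/n_T, p_i = y_i·P. K = p_B^2 / (p_A^2 p_E).
This yields a degree-3 equation in X; solving on (0,1), X = 0.732.

X = 0.732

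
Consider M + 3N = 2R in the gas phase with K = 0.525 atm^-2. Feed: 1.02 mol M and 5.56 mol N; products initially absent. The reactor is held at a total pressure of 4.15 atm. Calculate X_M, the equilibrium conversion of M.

Basis: 1.02 mol M initially; let X = conversion of M. Extent ξ = 1.02X.
Mole table: n_M = 1.02 − 1.02X; n_N = 5.56 − 3.06X; n_R = 2.04X.
Total moles n_T = 6.58 − 2.04X.
With p_i = (n_i/n_T)P, K = p_R^2 / (p_M p_N^3).
Substituting and setting equal to 0.525 atm^-2 gives a polynomial in X; the root in (0,1) is X = 0.783.

X = 0.783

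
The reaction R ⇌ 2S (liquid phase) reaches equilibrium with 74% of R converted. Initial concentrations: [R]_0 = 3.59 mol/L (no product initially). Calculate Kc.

Kc = 30.2 mol/L

Let X = conversion of R.
Concentrations: [R] = 3.59 − 3.59X; [S] = 7.18X.
At X = 0.74: [R] = 0.933, [S] = 5.31.
Kc = [S]^2 / ([R]) = 30.2 mol/L.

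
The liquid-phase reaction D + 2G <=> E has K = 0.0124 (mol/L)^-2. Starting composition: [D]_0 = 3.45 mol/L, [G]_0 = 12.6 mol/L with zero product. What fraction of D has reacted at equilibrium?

X = 0.507

Let X = conversion of D; extent ξ = 3.45·X mol/L.
Concentrations: [D] = 3.45 − 3.45X; [G] = 12.6 − 6.9X; [E] = 3.45X.
K = [E] / ([D] [G]^2).
Equating to 0.0124 (mol/L)^-2: the physical root is X = 0.507.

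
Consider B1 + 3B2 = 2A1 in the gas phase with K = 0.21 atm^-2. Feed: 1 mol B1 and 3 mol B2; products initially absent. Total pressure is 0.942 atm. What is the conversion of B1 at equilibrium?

X = 0.200

Let X = conversion of B1 (basis 1 mol B1); extent of reaction ξ = X.
Species balance: n_B1 = 1 − X; n_B2 = 3 − 3X; n_A1 = 2X.
Total moles n_T = 4 − 2X.
Mole fractions y_i = n_i/n_T; K = p_A1^2 / (p_B1 p_B2^3) with p_i = y_i·P.
Substituting and setting equal to 0.21 atm^-2 gives a polynomial in X; the root in (0,1) is X = 0.200.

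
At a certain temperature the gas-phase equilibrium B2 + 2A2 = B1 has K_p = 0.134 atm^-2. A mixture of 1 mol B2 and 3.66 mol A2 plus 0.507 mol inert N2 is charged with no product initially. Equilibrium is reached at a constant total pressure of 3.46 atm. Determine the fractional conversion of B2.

Take 1 mol B2 as basis and let X be its fractional conversion, so ξ = X.
At extent ξ: n_B2 = 1 − X; n_A2 = 3.66 − 2X; n_B1 = X; n_I = 0.507 (inert).
n_T = Σnᵢ = 5.17 − 2X.
Mole fractions y_i = n_i/n_T; K_p = p_B1 / (p_B2 p_A2^2) with p_i = y_i·P.
Setting this equal to 0.134 atm^-2 and taking the physical root (0 < X < 1) gives X = 0.407.

X = 0.407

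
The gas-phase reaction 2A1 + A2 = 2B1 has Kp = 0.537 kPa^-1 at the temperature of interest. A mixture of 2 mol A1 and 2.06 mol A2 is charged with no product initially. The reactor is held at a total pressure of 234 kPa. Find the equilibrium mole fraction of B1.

y_B1 = 0.547

Basis: 2 mol A1 initially; let X = conversion of A1. Extent ξ = X.
Moles: n_A1 = 2 − 2X; n_A2 = 2.06 − X; n_B1 = 2X.
Summing: n_T = 4.06 − X.
y_i = n_i/n_T, p_i = y_i·P. Kp = p_B1^2 / (p_A1^2 p_A2).
Substituting and setting equal to 0.537 kPa^-1 gives a polynomial in X; the root in (0,1) is X = 0.872.
Then n_B1 = 1.74, n_T = 3.19, so y_B1 = 0.547.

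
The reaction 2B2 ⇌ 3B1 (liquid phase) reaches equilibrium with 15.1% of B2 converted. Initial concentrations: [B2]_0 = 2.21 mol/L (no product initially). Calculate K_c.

Let X = conversion of B2.
Concentrations: [B2] = 2.21 − 2.21X; [B1] = 3.31X.
At X = 0.151: [B2] = 1.88, [B1] = 0.501.
K_c = [B1]^3 / ([B2]^2) = 0.0356 mol/L.

K_c = 0.0356 mol/L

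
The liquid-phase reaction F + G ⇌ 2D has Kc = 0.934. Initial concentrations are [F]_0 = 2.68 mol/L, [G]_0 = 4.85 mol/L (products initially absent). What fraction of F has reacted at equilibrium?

Let X = conversion of F; extent ξ = 2.68·X mol/L.
Concentrations: [F] = 2.68 − 2.68X; [G] = 4.85 − 2.68X; [D] = 5.36X.
Kc = [D]^2 / ([F] [G]).
Setting equal to 0.934 and solving for X on (0,1) gives X = 0.429.

X = 0.429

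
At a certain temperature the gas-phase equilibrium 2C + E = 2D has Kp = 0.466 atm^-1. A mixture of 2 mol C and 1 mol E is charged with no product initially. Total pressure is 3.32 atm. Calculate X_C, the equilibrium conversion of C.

X = 0.377

Basis: 2 mol C initially; let X = conversion of C. Extent ξ = X.
Mole table: n_C = 2 − 2X; n_E = 1 − X; n_D = 2X.
n_T = Σnᵢ = 3 − X.
y_i = n_i/n_T, p_i = y_i·P. Kp = p_D^2 / (p_C^2 p_E).
Setting this equal to 0.466 atm^-1 and taking the physical root (0 < X < 1) gives X = 0.377.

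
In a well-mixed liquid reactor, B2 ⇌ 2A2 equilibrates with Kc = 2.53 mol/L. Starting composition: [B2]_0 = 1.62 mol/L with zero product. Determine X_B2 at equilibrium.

Let X = conversion of B2; extent ξ = 1.62·X mol/L.
Concentrations: [B2] = 1.62 − 1.62X; [A2] = 3.24X.
Kc = [A2]^2 / ([B2]).
Setting equal to 2.53 and solving for X on (0,1) gives X = 0.459.

X = 0.459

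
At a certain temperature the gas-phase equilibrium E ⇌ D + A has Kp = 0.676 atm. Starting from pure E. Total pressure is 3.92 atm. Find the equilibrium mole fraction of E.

Take 1 mol E as basis and let X be its fractional conversion, so ξ = X.
Species balance: n_E = 1 − X; n_D = X; n_A = X.
Total moles n_T = 1 + X.
y_i = n_i/n_T, p_i = y_i·P. Kp = p_D p_A / (p_E).
Equating to 0.676 atm and solving on 0 < X < 1: X = 0.384.
Then n_E = 0.616, n_T = 1.38, so y_E = 0.446.

y_E = 0.446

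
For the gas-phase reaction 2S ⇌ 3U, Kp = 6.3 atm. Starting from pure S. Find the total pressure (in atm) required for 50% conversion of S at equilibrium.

Basis: 1 mol S initially; let X = conversion of S. Extent ξ = 0.5X.
At extent ξ: n_S = 1 − X; n_U = 1.5X.
Total moles n_T = 1 + 0.5X.
Kp = p_U^3 / (p_S^2) with p_i = (n_i/n_T)·P.
At X = 0.5: the mole-fraction product g(X) = Π y_i^ν_i = 1.35. Since Kp = g(X)·P^{1}, P = (Kp/g)^(1/1) = (6.3/1.35)^(1/1) = 4.67 atm.

P = 4.67 atm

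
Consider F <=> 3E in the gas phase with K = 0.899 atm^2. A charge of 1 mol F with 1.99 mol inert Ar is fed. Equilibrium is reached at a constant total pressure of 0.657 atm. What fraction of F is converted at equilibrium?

Let X = conversion of F (basis 1 mol F); extent of reaction ξ = X.
Mole table: n_F = 1 − X; n_E = 3X; n_I = 1.99 (inert).
n_T = Σnᵢ = 2.99 + 2X.
y_i = n_i/n_T, p_i = y_i·P. K = p_E^3 / (p_F).
This yields a degree-3 equation in X; solving on (0,1), X = 0.738.

X = 0.738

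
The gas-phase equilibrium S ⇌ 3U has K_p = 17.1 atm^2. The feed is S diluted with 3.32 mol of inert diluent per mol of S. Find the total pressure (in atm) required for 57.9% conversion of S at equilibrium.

P = 6.42 atm

Let X = conversion of S (basis 1 mol S); extent of reaction ξ = X.
Species balance: n_S = 1 − X; n_U = 3X; n_I = 3.32 (inert).
Total moles n_T = 4.32 + 2X.
K_p = p_U^3 / (p_S) with p_i = (n_i/n_T)·P.
At X = 0.579: the mole-fraction product g(X) = Π y_i^ν_i = 0.4148. Since K_p = g(X)·P^{2}, P = (K_p/g)^(1/2) = (17.1/0.4148)^(1/2) = 6.42 atm.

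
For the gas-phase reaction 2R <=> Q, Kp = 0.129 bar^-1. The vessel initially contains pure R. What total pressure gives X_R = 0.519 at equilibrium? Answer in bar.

Basis: 1 mol R initially; let X = conversion of R. Extent ξ = 0.5X.
At extent ξ: n_R = 1 − X; n_Q = 0.5X.
n_T = Σnᵢ = 1 − 0.5X.
Kp = p_Q / (p_R^2) with p_i = (n_i/n_T)·P.
At X = 0.519: the mole-fraction product g(X) = Π y_i^ν_i = 0.8306. Since Kp = g(X)·P^{-1}, P = (g/Kp)^(1/1) = (0.8306/0.129)^(1/1) = 6.44 bar.

P = 6.44 bar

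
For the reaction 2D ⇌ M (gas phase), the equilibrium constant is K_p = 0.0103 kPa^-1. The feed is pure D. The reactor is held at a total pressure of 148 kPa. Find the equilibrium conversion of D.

Let X = conversion of D (basis 1 mol D); extent of reaction ξ = 0.5X.
At extent ξ: n_D = 1 − X; n_M = 0.5X.
n_T = Σnᵢ = 1 − 0.5X.
Mole fractions y_i = n_i/n_T; K_p = p_M / (p_D^2) with p_i = y_i·P.
Substituting and setting equal to 0.0103 kPa^-1 gives a polynomial in X; the root in (0,1) is X = 0.625.

X = 0.625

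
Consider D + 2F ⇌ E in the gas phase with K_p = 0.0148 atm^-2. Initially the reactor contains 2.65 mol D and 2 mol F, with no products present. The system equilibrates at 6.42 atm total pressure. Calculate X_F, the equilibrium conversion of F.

Take 2 mol F as basis and let X be its fractional conversion, so ξ = X.
Moles: n_D = 2.65 − X; n_F = 2 − 2X; n_E = X.
Total moles n_T = 4.65 − 2X.
With p_i = (n_i/n_T)P, K_p = p_E / (p_D p_F^2).
Equating to 0.0148 atm^-2 and solving on 0 < X < 1: X = 0.208.

X = 0.208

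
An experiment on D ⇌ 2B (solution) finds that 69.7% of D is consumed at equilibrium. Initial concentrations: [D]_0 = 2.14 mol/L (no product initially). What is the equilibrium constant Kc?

Let X = conversion of D.
Concentrations: [D] = 2.14 − 2.14X; [B] = 4.28X.
At X = 0.697: [D] = 0.648, [B] = 2.98.
Kc = [B]^2 / ([D]) = 13.7 mol/L.

Kc = 13.7 mol/L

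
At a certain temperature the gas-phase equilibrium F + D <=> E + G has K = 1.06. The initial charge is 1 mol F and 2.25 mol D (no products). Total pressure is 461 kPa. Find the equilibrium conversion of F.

X = 0.701

Let X = conversion of F (basis 1 mol F); extent of reaction ξ = X.
At extent ξ: n_F = 1 − X; n_D = 2.25 − X; n_E = X; n_G = X.
n_T stays at 3.25 (no change in mole number).
Mole fractions y_i = n_i/n_T; K = p_E p_G / (p_F p_D) with p_i = y_i·P.
Substituting and setting equal to 1.06 gives a polynomial in X; the root in (0,1) is X = 0.701.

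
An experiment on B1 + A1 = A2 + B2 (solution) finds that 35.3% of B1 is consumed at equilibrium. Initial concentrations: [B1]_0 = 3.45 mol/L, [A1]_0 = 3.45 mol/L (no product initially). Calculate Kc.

Kc = 0.298

Let X = conversion of B1.
Concentrations: [B1] = 3.45 − 3.45X; [A1] = 3.45 − 3.45X; [A2] = 3.45X; [B2] = 3.45X.
At X = 0.353: [B1] = 2.23, [A1] = 2.23, [A2] = 1.22, [B2] = 1.22.
Kc = [A2] [B2] / ([B1] [A1]) = 0.298.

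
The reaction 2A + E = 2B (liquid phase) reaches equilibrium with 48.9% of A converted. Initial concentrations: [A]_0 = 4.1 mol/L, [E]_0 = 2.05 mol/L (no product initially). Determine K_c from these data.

Let X = conversion of A.
Concentrations: [A] = 4.1 − 4.1X; [E] = 2.05 − 2.05X; [B] = 4.1X.
At X = 0.489: [A] = 2.1, [E] = 1.05, [B] = 2.
K_c = [B]^2 / ([A]^2 [E]) = 0.874 L/mol.

K_c = 0.874 L/mol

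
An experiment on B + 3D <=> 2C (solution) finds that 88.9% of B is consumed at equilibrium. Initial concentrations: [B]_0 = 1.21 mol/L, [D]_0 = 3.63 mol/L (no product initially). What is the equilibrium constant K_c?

Let X = conversion of B.
Concentrations: [B] = 1.21 − 1.21X; [D] = 3.63 − 3.63X; [C] = 2.42X.
At X = 0.889: [B] = 0.134, [D] = 0.403, [C] = 2.15.
K_c = [C]^2 / ([B] [D]^3) = 527 (mol/L)^-2.

K_c = 527 (mol/L)^-2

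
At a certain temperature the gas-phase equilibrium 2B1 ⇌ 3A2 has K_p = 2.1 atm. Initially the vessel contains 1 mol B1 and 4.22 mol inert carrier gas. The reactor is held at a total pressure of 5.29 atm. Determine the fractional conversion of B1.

Let X = conversion of B1 (basis 1 mol B1); extent of reaction ξ = 0.5X.
At extent ξ: n_B1 = 1 − X; n_A2 = 1.5X; n_I = 4.22 (inert).
Total moles n_T = 5.22 + 0.5X.
With p_i = (n_i/n_T)P, K_p = p_A2^3 / (p_B1^2).
Equating to 2.1 atm and solving on 0 < X < 1: X = 0.526.

X = 0.526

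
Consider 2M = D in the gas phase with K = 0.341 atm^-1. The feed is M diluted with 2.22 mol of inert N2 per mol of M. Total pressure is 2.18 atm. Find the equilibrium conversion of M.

Basis: 1 mol M initially; let X = conversion of M. Extent ξ = 0.5X.
Moles: n_M = 1 − X; n_D = 0.5X; n_I = 2.22 (inert).
n_T = Σnᵢ = 3.22 − 0.5X.
Mole fractions y_i = n_i/n_T; K = p_D / (p_M^2) with p_i = y_i·P.
Setting this equal to 0.341 atm^-1 and taking the physical root (0 < X < 1) gives X = 0.262.

X = 0.262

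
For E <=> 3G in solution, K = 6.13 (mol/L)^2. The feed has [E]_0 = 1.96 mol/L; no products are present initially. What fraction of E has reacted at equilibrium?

X = 0.339

Let X = conversion of E; extent ξ = 1.96·X mol/L.
Concentrations: [E] = 1.96 − 1.96X; [G] = 5.88X.
K = [G]^3 / ([E]).
Solving K = 6.13 for X ∈ (0,1): X = 0.339.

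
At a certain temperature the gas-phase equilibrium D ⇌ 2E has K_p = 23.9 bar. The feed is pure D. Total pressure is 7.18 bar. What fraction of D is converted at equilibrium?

Let X = conversion of D (basis 1 mol D); extent of reaction ξ = X.
Mole table: n_D = 1 − X; n_E = 2X.
n_T = Σnᵢ = 1 + X.
y_i = n_i/n_T, p_i = y_i·P. K_p = p_E^2 / (p_D).
Equating to 23.9 bar and solving on 0 < X < 1: X = 0.674.

X = 0.674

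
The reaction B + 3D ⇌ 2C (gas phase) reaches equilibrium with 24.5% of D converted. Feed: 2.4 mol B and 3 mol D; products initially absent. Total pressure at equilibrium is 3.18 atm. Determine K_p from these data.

K_p = 0.0229 atm^-2

Let X = conversion of D (basis 3 mol D); extent of reaction ξ = X.
Moles: n_B = 2.4 − X; n_D = 3 − 3X; n_C = 2X.
Total moles n_T = 5.4 − 2X.
At X = 0.245: n_B = 2.15, n_D = 2.27, n_C = 0.49, n_T = 4.91.
p_i = (n_i/n_T)·P. K_p = p_C^2 / (p_B p_D^3) = 0.0229 atm^-2.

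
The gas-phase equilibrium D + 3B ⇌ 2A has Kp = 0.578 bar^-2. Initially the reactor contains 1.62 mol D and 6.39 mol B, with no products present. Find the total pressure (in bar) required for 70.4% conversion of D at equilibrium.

Take 1.62 mol D as basis and let X be its fractional conversion, so ξ = 1.62X.
At extent ξ: n_D = 1.62 − 1.62X; n_B = 6.39 − 4.86X; n_A = 3.24X.
n_T = Σnᵢ = 8.01 − 3.24X.
Kp = p_A^2 / (p_D p_B^3) with p_i = (n_i/n_T)·P.
At X = 0.704: the mole-fraction product g(X) = Π y_i^ν_i = 13.61. Since Kp = g(X)·P^{-2}, P = (g/Kp)^(1/2) = (13.61/0.578)^(1/2) = 4.85 bar.

P = 4.85 bar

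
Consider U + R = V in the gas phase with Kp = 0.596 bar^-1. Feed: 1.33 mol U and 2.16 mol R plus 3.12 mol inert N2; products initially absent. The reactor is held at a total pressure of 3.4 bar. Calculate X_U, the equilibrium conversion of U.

X = 0.358

Take 1.33 mol U as basis and let X be its fractional conversion, so ξ = 1.33X.
At extent ξ: n_U = 1.33 − 1.33X; n_R = 2.16 − 1.33X; n_V = 1.33X; n_I = 3.12 (inert).
n_T = Σnᵢ = 6.61 − 1.33X.
Mole fractions y_i = n_i/n_T; Kp = p_V / (p_U p_R) with p_i = y_i·P.
This yields a degree-2 equation in X; solving on (0,1), X = 0.358.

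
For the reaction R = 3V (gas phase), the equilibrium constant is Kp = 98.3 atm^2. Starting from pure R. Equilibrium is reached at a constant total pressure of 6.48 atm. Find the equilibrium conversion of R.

X = 0.556

Let X = conversion of R (basis 1 mol R); extent of reaction ξ = X.
Species balance: n_R = 1 − X; n_V = 3X.
Total moles n_T = 1 + 2X.
Mole fractions y_i = n_i/n_T; Kp = p_V^3 / (p_R) with p_i = y_i·P.
Setting this equal to 98.3 atm^2 and taking the physical root (0 < X < 1) gives X = 0.556.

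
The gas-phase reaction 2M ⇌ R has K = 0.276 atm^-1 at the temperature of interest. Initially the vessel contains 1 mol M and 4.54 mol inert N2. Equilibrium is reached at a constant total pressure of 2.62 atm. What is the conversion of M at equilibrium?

Let X = conversion of M (basis 1 mol M); extent of reaction ξ = 0.5X.
At extent ξ: n_M = 1 − X; n_R = 0.5X; n_I = 4.54 (inert).
Total moles n_T = 5.54 − 0.5X.
Mole fractions y_i = n_i/n_T; K = p_R / (p_M^2) with p_i = y_i·P.
Setting this equal to 0.276 atm^-1 and taking the physical root (0 < X < 1) gives X = 0.179.

X = 0.179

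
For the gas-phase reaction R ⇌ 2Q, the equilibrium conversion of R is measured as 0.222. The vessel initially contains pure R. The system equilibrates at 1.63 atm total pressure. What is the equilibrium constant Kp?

Take 1 mol R as basis and let X be its fractional conversion, so ξ = X.
Mole table: n_R = 1 − X; n_Q = 2X.
Total moles n_T = 1 + X.
At X = 0.222: n_R = 0.778, n_Q = 0.444, n_T = 1.22.
p_i = (n_i/n_T)·P. Kp = p_Q^2 / (p_R) = 0.338 atm.

Kp = 0.338 atm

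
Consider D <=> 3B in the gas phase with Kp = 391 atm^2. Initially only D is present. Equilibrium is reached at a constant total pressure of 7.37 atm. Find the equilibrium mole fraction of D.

y_D = 0.101

Let X = conversion of D (basis 1 mol D); extent of reaction ξ = X.
Moles: n_D = 1 − X; n_B = 3X.
Total moles n_T = 1 + 2X.
Mole fractions y_i = n_i/n_T; Kp = p_B^3 / (p_D) with p_i = y_i·P.
Equating to 391 atm^2 and solving on 0 < X < 1: X = 0.748.
Then n_D = 0.252, n_T = 2.5, so y_D = 0.101.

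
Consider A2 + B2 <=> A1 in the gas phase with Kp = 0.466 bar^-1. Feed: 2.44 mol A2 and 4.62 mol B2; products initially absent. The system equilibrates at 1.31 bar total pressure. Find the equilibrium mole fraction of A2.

Let X = conversion of A2 (basis 2.44 mol A2); extent of reaction ξ = 2.44X.
Mole table: n_A2 = 2.44 − 2.44X; n_B2 = 4.62 − 2.44X; n_A1 = 2.44X.
Total moles n_T = 7.06 − 2.44X.
Mole fractions y_i = n_i/n_T; Kp = p_A1 / (p_A2 p_B2) with p_i = y_i·P.
This yields a degree-2 equation in X; solving on (0,1), X = 0.274.
Then n_A2 = 1.77, n_T = 6.39, so y_A2 = 0.277.

y_A2 = 0.277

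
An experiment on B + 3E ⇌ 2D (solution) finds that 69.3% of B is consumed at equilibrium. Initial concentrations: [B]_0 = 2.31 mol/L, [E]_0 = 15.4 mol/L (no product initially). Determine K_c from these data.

K_c = 0.0121 (mol/L)^-2

Let X = conversion of B.
Concentrations: [B] = 2.31 − 2.31X; [E] = 15.4 − 6.93X; [D] = 4.62X.
At X = 0.693: [B] = 0.709, [E] = 10.6, [D] = 3.2.
K_c = [D]^2 / ([B] [E]^3) = 0.0121 (mol/L)^-2.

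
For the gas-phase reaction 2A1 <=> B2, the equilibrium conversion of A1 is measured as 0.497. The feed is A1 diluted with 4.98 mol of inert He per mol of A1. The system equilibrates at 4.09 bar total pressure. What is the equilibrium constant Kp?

Basis: 1 mol A1 initially; let X = conversion of A1. Extent ξ = 0.5X.
At extent ξ: n_A1 = 1 − X; n_B2 = 0.5X; n_I = 4.98 (inert).
Summing: n_T = 5.98 − 0.5X.
At X = 0.497: n_A1 = 0.503, n_B2 = 0.248, n_T = 5.73.
p_i = (n_i/n_T)·P. Kp = p_B2 / (p_A1^2) = 1.38 bar^-1.

Kp = 1.38 bar^-1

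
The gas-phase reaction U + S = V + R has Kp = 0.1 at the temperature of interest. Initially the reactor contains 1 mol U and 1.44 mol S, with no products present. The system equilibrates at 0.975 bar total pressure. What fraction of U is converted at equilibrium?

X = 0.287

Let X = conversion of U (basis 1 mol U); extent of reaction ξ = X.
Species balance: n_U = 1 − X; n_S = 1.44 − X; n_V = X; n_R = X.
n_T stays at 2.44 (no change in mole number).
y_i = n_i/n_T, p_i = y_i·P. Kp = p_V p_R / (p_U p_S).
Substituting and setting equal to 0.1 gives a polynomial in X; the root in (0,1) is X = 0.287.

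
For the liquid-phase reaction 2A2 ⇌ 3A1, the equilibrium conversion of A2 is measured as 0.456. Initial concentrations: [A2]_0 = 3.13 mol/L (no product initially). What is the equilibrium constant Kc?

Let X = conversion of A2.
Concentrations: [A2] = 3.13 − 3.13X; [A1] = 4.7X.
At X = 0.456: [A2] = 1.7, [A1] = 2.14.
Kc = [A1]^3 / ([A2]^2) = 3.38 mol/L.

Kc = 3.38 mol/L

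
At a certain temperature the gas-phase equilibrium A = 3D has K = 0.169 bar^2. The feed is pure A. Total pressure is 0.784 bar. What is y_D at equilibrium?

Let X = conversion of A (basis 1 mol A); extent of reaction ξ = X.
Moles: n_A = 1 − X; n_D = 3X.
n_T = Σnᵢ = 1 + 2X.
With p_i = (n_i/n_T)P, K = p_D^3 / (p_A).
Substituting and setting equal to 0.169 bar^2 gives a polynomial in X; the root in (0,1) is X = 0.259.
Then n_D = 0.777, n_T = 1.52, so y_D = 0.512.

y_D = 0.512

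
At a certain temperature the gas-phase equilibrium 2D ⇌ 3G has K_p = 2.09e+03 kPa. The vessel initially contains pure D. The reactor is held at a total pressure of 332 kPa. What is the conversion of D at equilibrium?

Basis: 1 mol D initially; let X = conversion of D. Extent ξ = 0.5X.
Species balance: n_D = 1 − X; n_G = 1.5X.
Summing: n_T = 1 + 0.5X.
y_i = n_i/n_T, p_i = y_i·P. K_p = p_G^3 / (p_D^2).
This yields a degree-3 equation in X; solving on (0,1), X = 0.660.

X = 0.660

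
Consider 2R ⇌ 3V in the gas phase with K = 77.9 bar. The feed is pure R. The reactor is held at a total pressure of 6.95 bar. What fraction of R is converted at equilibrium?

Basis: 1 mol R initially; let X = conversion of R. Extent ξ = 0.5X.
At extent ξ: n_R = 1 − X; n_V = 1.5X.
n_T = Σnᵢ = 1 + 0.5X.
y_i = n_i/n_T, p_i = y_i·P. K = p_V^3 / (p_R^2).
Equating to 77.9 bar and solving on 0 < X < 1: X = 0.715.

X = 0.715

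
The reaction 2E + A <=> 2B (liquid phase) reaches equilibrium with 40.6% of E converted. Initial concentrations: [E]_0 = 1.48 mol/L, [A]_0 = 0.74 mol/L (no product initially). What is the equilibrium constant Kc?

Kc = 1.06 L/mol

Let X = conversion of E.
Concentrations: [E] = 1.48 − 1.48X; [A] = 0.74 − 0.74X; [B] = 1.48X.
At X = 0.406: [E] = 0.879, [A] = 0.44, [B] = 0.601.
Kc = [B]^2 / ([E]^2 [A]) = 1.06 L/mol.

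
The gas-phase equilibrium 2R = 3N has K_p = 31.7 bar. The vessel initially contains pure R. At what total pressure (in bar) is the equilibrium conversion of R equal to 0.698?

Basis: 1 mol R initially; let X = conversion of R. Extent ξ = 0.5X.
Moles: n_R = 1 − X; n_N = 1.5X.
Total moles n_T = 1 + 0.5X.
K_p = p_N^3 / (p_R^2) with p_i = (n_i/n_T)·P.
At X = 0.698: the mole-fraction product g(X) = Π y_i^ν_i = 9.329. Since K_p = g(X)·P^{1}, P = (K_p/g)^(1/1) = (31.7/9.329)^(1/1) = 3.4 bar.

P = 3.4 bar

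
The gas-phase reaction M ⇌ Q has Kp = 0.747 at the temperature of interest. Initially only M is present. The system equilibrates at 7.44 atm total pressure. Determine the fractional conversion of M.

X = 0.428

Basis: 1 mol M initially; let X = conversion of M. Extent ξ = X.
Mole table: n_M = 1 − X; n_Q = X.
n_T stays at 1 (no change in mole number).
With p_i = (n_i/n_T)P, Kp = p_Q / (p_M).
Substituting and setting equal to 0.747 gives a polynomial in X; the root in (0,1) is X = 0.428.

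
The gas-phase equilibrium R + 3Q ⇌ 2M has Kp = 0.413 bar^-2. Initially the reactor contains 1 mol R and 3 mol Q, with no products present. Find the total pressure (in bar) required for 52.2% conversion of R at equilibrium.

Basis: 1 mol R initially; let X = conversion of R. Extent ξ = X.
Moles: n_R = 1 − X; n_Q = 3 − 3X; n_M = 2X.
Summing: n_T = 4 − 2X.
Kp = p_M^2 / (p_R p_Q^3) with p_i = (n_i/n_T)·P.
At X = 0.522: the mole-fraction product g(X) = Π y_i^ν_i = 6.757. Since Kp = g(X)·P^{-2}, P = (g/Kp)^(1/2) = (6.757/0.413)^(1/2) = 4.04 bar.

P = 4.04 bar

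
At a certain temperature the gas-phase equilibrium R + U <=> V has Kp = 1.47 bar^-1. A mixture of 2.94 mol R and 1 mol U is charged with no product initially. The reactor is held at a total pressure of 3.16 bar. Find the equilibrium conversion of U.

X = 0.761

Take 1 mol U as basis and let X be its fractional conversion, so ξ = X.
Moles: n_R = 2.94 − X; n_U = 1 − X; n_V = X.
n_T = Σnᵢ = 3.94 − X.
y_i = n_i/n_T, p_i = y_i·P. Kp = p_V / (p_R p_U).
Substituting and setting equal to 1.47 bar^-1 gives a polynomial in X; the root in (0,1) is X = 0.761.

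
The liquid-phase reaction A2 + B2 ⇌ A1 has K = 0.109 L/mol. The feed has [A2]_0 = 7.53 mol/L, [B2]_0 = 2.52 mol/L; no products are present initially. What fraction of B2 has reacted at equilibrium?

X = 0.414

Let X = conversion of B2; extent ξ = 2.52·X mol/L.
Concentrations: [A2] = 7.53 − 2.52X; [B2] = 2.52 − 2.52X; [A1] = 2.52X.
K = [A1] / ([A2] [B2]).
Solving K = 0.109 for X ∈ (0,1): X = 0.414.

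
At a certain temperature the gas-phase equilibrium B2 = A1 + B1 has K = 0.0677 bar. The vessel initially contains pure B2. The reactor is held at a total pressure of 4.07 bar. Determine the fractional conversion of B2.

Take 1 mol B2 as basis and let X be its fractional conversion, so ξ = X.
Moles: n_B2 = 1 − X; n_A1 = X; n_B1 = X.
Total moles n_T = 1 + X.
With p_i = (n_i/n_T)P, K = p_A1 p_B1 / (p_B2).
This yields a degree-2 equation in X; solving on (0,1), X = 0.128.

X = 0.128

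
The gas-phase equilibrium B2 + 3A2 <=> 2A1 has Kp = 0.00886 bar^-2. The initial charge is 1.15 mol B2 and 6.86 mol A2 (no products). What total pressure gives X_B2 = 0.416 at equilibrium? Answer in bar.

Basis: 1.15 mol B2 initially; let X = conversion of B2. Extent ξ = 1.15X.
Mole table: n_B2 = 1.15 − 1.15X; n_A2 = 6.86 − 3.45X; n_A1 = 2.3X.
Total moles n_T = 8.01 − 2.3X.
Kp = p_A1^2 / (p_B2 p_A2^3) with p_i = (n_i/n_T)·P.
At X = 0.416: the mole-fraction product g(X) = Π y_i^ν_i = 0.4248. Since Kp = g(X)·P^{-2}, P = (g/Kp)^(1/2) = (0.4248/0.00886)^(1/2) = 6.92 bar.

P = 6.92 bar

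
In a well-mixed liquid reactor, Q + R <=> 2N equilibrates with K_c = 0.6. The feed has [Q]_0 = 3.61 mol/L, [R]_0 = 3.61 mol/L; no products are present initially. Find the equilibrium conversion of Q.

Let X = conversion of Q; extent ξ = 3.61·X mol/L.
Concentrations: [Q] = 3.61 − 3.61X; [R] = 3.61 − 3.61X; [N] = 7.22X.
K_c = [N]^2 / ([Q] [R]).
This equals 0.6 at X = 0.279 (the root in 0 < X < 1).

X = 0.279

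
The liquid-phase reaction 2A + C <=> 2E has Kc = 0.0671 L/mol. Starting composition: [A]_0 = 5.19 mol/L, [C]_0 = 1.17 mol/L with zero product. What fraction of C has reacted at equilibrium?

X = 0.396

Let X = conversion of C; extent ξ = 1.17·X mol/L.
Concentrations: [A] = 5.19 − 2.34X; [C] = 1.17 − 1.17X; [E] = 2.34X.
Kc = [E]^2 / ([A]^2 [C]).
Solving Kc = 0.0671 for X ∈ (0,1): X = 0.396.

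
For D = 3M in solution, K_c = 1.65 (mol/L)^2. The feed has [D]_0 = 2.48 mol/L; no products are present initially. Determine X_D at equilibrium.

Let X = conversion of D; extent ξ = 2.48·X mol/L.
Concentrations: [D] = 2.48 − 2.48X; [M] = 7.44X.
K_c = [M]^3 / ([D]).
Solving K_c = 1.65 for X ∈ (0,1): X = 0.200.

X = 0.200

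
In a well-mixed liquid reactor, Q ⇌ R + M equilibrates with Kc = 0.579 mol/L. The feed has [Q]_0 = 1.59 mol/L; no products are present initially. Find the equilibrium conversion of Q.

X = 0.448

Let X = conversion of Q; extent ξ = 1.59·X mol/L.
Concentrations: [Q] = 1.59 − 1.59X; [R] = 1.59X; [M] = 1.59X.
Kc = [R] [M] / ([Q]).
Setting equal to 0.579 and solving for X on (0,1) gives X = 0.448.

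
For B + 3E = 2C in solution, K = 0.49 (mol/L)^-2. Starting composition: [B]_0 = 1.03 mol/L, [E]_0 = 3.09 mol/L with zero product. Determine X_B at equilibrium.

X = 0.489

Let X = conversion of B; extent ξ = 1.03·X mol/L.
Concentrations: [B] = 1.03 − 1.03X; [E] = 3.09 − 3.09X; [C] = 2.06X.
K = [C]^2 / ([B] [E]^3).
This equals 0.49 at X = 0.489 (the root in 0 < X < 1).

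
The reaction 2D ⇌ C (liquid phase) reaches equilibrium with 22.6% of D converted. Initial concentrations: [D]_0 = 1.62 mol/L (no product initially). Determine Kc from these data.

Let X = conversion of D.
Concentrations: [D] = 1.62 − 1.62X; [C] = 0.81X.
At X = 0.226: [D] = 1.25, [C] = 0.183.
Kc = [C] / ([D]^2) = 0.116 L/mol.

Kc = 0.116 L/mol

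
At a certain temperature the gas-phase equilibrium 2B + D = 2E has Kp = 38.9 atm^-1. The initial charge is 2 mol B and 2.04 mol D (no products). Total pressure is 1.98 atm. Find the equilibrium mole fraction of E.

y_E = 0.527

Let X = conversion of B (basis 2 mol B); extent of reaction ξ = X.
At extent ξ: n_B = 2 − 2X; n_D = 2.04 − X; n_E = 2X.
Summing: n_T = 4.04 − X.
y_i = n_i/n_T, p_i = y_i·P. Kp = p_E^2 / (p_B^2 p_D).
Substituting and setting equal to 38.9 atm^-1 gives a polynomial in X; the root in (0,1) is X = 0.843.
Then n_E = 1.69, n_T = 3.2, so y_E = 0.527.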